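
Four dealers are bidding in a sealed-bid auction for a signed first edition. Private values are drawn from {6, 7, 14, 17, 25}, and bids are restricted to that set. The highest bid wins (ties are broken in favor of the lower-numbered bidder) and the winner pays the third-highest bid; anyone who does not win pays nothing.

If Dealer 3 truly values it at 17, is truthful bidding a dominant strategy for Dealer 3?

No

Consider the case where Dealer 1 bids 6, Dealer 2 bids 6 and Dealer 4 bids 25.
Truthful bid 17: loses, pays 0, utility 0.
Bid 25 instead: wins, pays 6, utility 17 - 6 = 11.
Since 11 > 0, bidding 25 is strictly better here, so truthful bidding is not dominant.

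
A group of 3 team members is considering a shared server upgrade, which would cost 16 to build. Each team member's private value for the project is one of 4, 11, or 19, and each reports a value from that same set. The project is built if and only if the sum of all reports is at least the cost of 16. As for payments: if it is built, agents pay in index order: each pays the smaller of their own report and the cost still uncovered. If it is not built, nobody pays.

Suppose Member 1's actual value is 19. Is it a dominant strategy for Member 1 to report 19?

No

Consider the case where Member 2 reports 4 and Member 3 reports 4.
Truthful report 19: project built, pays 16, utility 19 - 16 = 3.
Report 11 instead: project built, pays 11, utility 19 - 11 = 8.
Since 8 > 3, reporting 11 is strictly better here, so truthful reporting is not dominant.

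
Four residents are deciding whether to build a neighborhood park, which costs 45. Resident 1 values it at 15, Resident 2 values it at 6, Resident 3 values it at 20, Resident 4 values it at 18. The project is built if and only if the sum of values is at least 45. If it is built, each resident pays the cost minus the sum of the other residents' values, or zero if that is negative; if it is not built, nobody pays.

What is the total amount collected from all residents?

Total value 59 ≥ cost 45, so it is built.
Resident 1: others sum to 44; max(0, 45 - 44) = 1.
Resident 2: others sum to 53; max(0, 45 - 53) = 0.
Resident 3: others sum to 39; max(0, 45 - 39) = 6.
Resident 4: others sum to 41; max(0, 45 - 41) = 4.
Total collected = 1 + 0 + 6 + 4 = 11.

11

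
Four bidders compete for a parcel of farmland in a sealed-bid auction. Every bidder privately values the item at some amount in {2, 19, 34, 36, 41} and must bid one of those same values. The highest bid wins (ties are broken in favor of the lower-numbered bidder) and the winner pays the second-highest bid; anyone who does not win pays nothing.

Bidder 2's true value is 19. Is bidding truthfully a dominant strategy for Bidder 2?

Yes

Check each profile of the others' bids and compare truth against every alternative bid.
Others bid (2, 2, 2): truth gives 17, best alternative gives 17.
Others bid (2, 2, 19): truth gives 0, best alternative gives 0.
Others bid (2, 2, 34): truth gives 0, best alternative gives 0.
Others bid (2, 2, 36): truth gives 0, best alternative gives 0.
Others bid (2, 2, 41): truth gives 0, best alternative gives 0.
Others bid (2, 19, 2): truth gives 0, best alternative gives 0.
(Remaining 119 profiles checked similarly; truth is weakly best in each.)
In every case the truthful bid is at least as good as any alternative, so it is a dominant strategy.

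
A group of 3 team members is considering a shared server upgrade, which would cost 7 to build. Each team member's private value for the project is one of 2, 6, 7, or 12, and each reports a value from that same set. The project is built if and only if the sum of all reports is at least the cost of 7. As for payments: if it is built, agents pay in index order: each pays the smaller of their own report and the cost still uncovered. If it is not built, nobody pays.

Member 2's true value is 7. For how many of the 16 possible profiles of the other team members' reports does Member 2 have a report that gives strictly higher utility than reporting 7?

3

Others report (2, 6): truth gives 2; report 2 gives 5 > 2. Violating.
Others report (2, 7): truth gives 2; report 2 gives 5 > 2. Violating.
Others report (2, 12): truth gives 2; report 2 gives 5 > 2. Violating.
Others report (2, 2): truth gives 2; no alternative beats it.
Others report (6, 2): truth gives 6; no alternative beats it.
(Checking all 16 profiles: 3 have a profitable deviation, 13 do not.)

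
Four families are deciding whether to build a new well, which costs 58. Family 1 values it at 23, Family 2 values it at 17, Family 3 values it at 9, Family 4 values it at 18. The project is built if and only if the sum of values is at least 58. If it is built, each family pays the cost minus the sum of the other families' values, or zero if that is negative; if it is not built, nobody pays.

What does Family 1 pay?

Total value 67 ≥ cost 58, so the project is built.
The other families' values sum to 44.
Cost minus that sum is 58 - 44 = 14.

14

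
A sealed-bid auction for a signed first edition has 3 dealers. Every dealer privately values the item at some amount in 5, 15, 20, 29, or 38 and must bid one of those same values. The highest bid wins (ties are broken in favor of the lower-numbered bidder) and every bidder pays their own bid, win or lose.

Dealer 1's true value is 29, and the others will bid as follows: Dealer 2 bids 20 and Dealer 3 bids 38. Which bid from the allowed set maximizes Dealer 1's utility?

Bid 5: loses but pays 5, utility -5.
Bid 15: loses but pays 15, utility -15.
Bid 20: loses but pays 20, utility -20.
Bid 29: loses but pays 29, utility -29.
Bid 38: wins, pays 38, utility 29 - 38 = -9.
The best choice is 5 with utility -5.

5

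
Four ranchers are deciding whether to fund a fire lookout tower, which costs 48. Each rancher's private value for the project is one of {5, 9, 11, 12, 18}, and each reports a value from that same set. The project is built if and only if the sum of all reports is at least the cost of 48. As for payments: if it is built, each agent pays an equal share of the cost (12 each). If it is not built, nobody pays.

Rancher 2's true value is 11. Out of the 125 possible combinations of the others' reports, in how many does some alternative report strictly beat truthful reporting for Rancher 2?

Others report (5, 18, 18): truth gives -1; report 5 gives 0 > -1. Violating.
Others report (9, 11, 18): truth gives -1; report 5 gives 0 > -1. Violating.
Others report (9, 12, 18): truth gives -1; report 5 gives 0 > -1. Violating.
Others report (9, 18, 11): truth gives -1; report 5 gives 0 > -1. Violating.
Others report (5, 5, 5): truth gives 0; no alternative beats it.
Others report (5, 5, 9): truth gives 0; no alternative beats it.
(Checking all 125 profiles: 27 have a profitable deviation, 98 do not.)

27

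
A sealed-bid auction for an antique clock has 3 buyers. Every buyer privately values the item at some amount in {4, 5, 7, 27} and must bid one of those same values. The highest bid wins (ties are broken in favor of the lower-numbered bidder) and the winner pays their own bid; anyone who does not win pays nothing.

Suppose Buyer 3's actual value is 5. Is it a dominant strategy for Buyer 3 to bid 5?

Yes

Check each profile of the others' bids and compare truth against every alternative bid.
Others bid (4, 4): truth gives 0, best alternative gives 0.
Others bid (4, 5): truth gives 0, best alternative gives 0.
Others bid (4, 7): truth gives 0, best alternative gives 0.
Others bid (4, 27): truth gives 0, best alternative gives 0.
Others bid (5, 4): truth gives 0, best alternative gives 0.
Others bid (5, 5): truth gives 0, best alternative gives 0.
(Remaining 10 profiles checked similarly; truth is weakly best in each.)
In every case the truthful bid is at least as good as any alternative, so it is a dominant strategy.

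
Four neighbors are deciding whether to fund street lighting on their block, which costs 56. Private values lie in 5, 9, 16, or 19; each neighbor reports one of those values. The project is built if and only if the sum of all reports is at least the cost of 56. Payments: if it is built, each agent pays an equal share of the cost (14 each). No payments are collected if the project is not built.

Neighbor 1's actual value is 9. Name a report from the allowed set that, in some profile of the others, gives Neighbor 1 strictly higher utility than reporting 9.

5

Suppose Neighbor 2 reports 9, Neighbor 3 reports 19 and Neighbor 4 reports 19.
Report 9: project built, pays 14, utility 9 - 14 = -5.
Report 5: project not built, utility 0.
So reporting 5 beats truth here (0 > -5).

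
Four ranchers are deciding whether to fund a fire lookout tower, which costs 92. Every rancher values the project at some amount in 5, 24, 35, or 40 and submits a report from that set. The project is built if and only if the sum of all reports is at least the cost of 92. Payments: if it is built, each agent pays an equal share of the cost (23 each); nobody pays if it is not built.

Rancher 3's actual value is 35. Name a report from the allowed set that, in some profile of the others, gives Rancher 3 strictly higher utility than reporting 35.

40

Suppose Rancher 1 reports 5, Rancher 2 reports 24 and Rancher 4 reports 24.
Report 35: project not built, utility 0.
Report 40: project built, pays 23, utility 35 - 23 = 12.
So reporting 40 beats truth here (12 > 0).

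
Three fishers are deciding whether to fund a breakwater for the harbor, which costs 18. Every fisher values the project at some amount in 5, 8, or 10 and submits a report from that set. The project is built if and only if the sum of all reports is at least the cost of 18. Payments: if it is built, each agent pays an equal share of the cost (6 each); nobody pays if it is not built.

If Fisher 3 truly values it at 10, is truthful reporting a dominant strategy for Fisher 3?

Yes

Check each profile of the others' reports and compare truth against every alternative report.
Others report (5, 5): truth gives 4, best alternative gives 4.
Others report (5, 8): truth gives 4, best alternative gives 4.
Others report (5, 10): truth gives 4, best alternative gives 4.
Others report (8, 5): truth gives 4, best alternative gives 4.
Others report (8, 8): truth gives 4, best alternative gives 4.
Others report (8, 10): truth gives 4, best alternative gives 4.
(Remaining 3 profiles checked similarly; truth is weakly best in each.)
In every case the truthful report is at least as good as any alternative, so it is a dominant strategy.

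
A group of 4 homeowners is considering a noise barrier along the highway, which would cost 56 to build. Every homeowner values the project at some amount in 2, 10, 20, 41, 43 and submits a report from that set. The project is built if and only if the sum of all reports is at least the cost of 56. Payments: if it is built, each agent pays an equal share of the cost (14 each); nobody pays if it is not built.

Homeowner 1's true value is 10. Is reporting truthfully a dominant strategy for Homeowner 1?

Consider the case where Homeowner 2 reports 2, Homeowner 3 reports 2 and Homeowner 4 reports 43.
Truthful report 10: project built, pays 14, utility 10 - 14 = -4.
Report 2 instead: project not built, utility 0.
Since 0 > -4, reporting 2 is strictly better here, so truthful reporting is not dominant.

No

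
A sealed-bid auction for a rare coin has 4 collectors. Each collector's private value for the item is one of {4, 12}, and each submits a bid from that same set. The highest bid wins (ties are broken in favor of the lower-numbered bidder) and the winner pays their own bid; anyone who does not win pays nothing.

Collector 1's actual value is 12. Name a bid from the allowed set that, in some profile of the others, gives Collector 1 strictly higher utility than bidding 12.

4

Suppose Collector 2 bids 4, Collector 3 bids 4 and Collector 4 bids 4.
Bid 12: wins, pays 12, utility 12 - 12 = 0.
Bid 4: wins, pays 4, utility 12 - 4 = 8.
So bidding 4 beats truth here (8 > 0).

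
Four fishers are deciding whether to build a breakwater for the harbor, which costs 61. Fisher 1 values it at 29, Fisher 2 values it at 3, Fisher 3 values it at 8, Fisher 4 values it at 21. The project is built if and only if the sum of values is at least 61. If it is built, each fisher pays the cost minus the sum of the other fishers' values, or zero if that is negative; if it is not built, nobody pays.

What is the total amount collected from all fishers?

61

Total value 61 ≥ cost 61, so it is built.
Fisher 1: others sum to 32; max(0, 61 - 32) = 29.
Fisher 2: others sum to 58; max(0, 61 - 58) = 3.
Fisher 3: others sum to 53; max(0, 61 - 53) = 8.
Fisher 4: others sum to 40; max(0, 61 - 40) = 21.
Total collected = 29 + 3 + 8 + 21 = 61.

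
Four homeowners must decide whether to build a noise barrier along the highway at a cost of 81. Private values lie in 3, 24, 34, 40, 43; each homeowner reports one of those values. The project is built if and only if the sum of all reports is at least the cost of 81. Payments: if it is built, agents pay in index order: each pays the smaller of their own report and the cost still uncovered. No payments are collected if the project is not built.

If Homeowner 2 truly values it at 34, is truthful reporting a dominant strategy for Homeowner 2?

No

Consider the case where Homeowner 1 reports 3, Homeowner 3 reports 24 and Homeowner 4 reports 34.
Truthful report 34: project built, pays 34, utility 34 - 34 = 0.
Report 24 instead: project built, pays 24, utility 34 - 24 = 10.
Since 10 > 0, reporting 24 is strictly better here, so truthful reporting is not dominant.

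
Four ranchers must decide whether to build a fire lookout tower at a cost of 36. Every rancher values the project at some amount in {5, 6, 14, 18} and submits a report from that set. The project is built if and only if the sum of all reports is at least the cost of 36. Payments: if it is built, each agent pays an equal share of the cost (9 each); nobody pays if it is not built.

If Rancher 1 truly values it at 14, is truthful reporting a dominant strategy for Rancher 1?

No

Consider the case where Rancher 2 reports 6, Rancher 3 reports 6 and Rancher 4 reports 6.
Truthful report 14: project not built, utility 0.
Report 18 instead: project built, pays 9, utility 14 - 9 = 5.
Since 5 > 0, reporting 18 is strictly better here, so truthful reporting is not dominant.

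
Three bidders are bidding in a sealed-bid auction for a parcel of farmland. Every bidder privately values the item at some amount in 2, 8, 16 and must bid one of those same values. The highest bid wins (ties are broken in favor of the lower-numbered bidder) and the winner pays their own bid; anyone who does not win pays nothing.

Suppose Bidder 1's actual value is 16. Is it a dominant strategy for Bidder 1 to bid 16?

Consider the case where Bidder 2 bids 2 and Bidder 3 bids 2.
Truthful bid 16: wins, pays 16, utility 16 - 16 = 0.
Bid 2 instead: wins, pays 2, utility 16 - 2 = 14.
Since 14 > 0, bidding 2 is strictly better here, so truthful bidding is not dominant.

No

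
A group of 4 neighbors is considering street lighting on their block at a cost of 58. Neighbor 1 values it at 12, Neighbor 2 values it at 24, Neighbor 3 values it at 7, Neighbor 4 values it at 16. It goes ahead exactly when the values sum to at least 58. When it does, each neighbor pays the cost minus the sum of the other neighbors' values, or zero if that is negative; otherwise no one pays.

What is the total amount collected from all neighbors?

55

Total value 59 ≥ cost 58, so it is built.
Neighbor 1: others sum to 47; max(0, 58 - 47) = 11.
Neighbor 2: others sum to 35; max(0, 58 - 35) = 23.
Neighbor 3: others sum to 52; max(0, 58 - 52) = 6.
Neighbor 4: others sum to 43; max(0, 58 - 43) = 15.
Total collected = 11 + 23 + 6 + 15 = 55.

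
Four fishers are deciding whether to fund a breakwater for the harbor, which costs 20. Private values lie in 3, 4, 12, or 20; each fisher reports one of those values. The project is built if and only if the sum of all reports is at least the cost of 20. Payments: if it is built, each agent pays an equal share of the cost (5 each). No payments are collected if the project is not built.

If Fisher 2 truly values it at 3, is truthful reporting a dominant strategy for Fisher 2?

Check each profile of the others' reports and compare truth against every alternative report.
Others report (3, 3, 12): truth gives -2, best alternative gives -2.
Others report (3, 3, 20): truth gives -2, best alternative gives -2.
Others report (3, 4, 12): truth gives -2, best alternative gives -2.
Others report (3, 4, 20): truth gives -2, best alternative gives -2.
Others report (3, 12, 3): truth gives -2, best alternative gives -2.
Others report (3, 12, 4): truth gives -2, best alternative gives -2.
(Remaining 58 profiles checked similarly; truth is weakly best in each.)
In every case the truthful report is at least as good as any alternative, so it is a dominant strategy.

Yes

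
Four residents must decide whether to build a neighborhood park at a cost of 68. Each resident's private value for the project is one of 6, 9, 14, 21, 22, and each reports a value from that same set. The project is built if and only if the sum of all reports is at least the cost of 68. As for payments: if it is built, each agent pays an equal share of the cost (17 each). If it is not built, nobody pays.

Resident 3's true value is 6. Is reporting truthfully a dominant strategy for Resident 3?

Check each profile of the others' reports and compare truth against every alternative report.
Others report (21, 21, 21): truth gives -11, best alternative gives -11.
Others report (21, 21, 22): truth gives -11, best alternative gives -11.
Others report (21, 22, 21): truth gives -11, best alternative gives -11.
Others report (21, 22, 22): truth gives -11, best alternative gives -11.
Others report (22, 21, 21): truth gives -11, best alternative gives -11.
Others report (22, 21, 22): truth gives -11, best alternative gives -11.
(Remaining 119 profiles checked similarly; truth is weakly best in each.)
In every case the truthful report is at least as good as any alternative, so it is a dominant strategy.

Yes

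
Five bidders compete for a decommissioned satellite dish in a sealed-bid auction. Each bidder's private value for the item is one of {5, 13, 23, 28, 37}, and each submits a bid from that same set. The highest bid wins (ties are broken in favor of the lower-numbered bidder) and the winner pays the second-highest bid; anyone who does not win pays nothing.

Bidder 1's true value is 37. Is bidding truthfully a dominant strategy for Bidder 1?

Check each profile of the others' bids and compare truth against every alternative bid.
Others bid (5, 5, 5, 5): truth gives 32, best alternative gives 32.
Others bid (5, 5, 5, 13): truth gives 24, best alternative gives 24.
Others bid (5, 5, 13, 5): truth gives 24, best alternative gives 24.
Others bid (5, 5, 13, 13): truth gives 24, best alternative gives 24.
Others bid (5, 13, 5, 5): truth gives 24, best alternative gives 24.
Others bid (5, 13, 5, 13): truth gives 24, best alternative gives 24.
(Remaining 619 profiles checked similarly; truth is weakly best in each.)
In every case the truthful bid is at least as good as any alternative, so it is a dominant strategy.

Yes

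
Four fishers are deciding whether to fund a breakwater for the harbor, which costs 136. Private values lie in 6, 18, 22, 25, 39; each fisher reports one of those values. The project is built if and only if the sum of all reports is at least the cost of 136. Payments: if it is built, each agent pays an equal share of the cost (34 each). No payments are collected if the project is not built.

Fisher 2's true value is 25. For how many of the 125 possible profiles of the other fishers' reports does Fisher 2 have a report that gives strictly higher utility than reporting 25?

1

Others report (39, 39, 39): truth gives -9; report 6 gives 0 > -9. Violating.
Others report (6, 6, 6): truth gives 0; no alternative beats it.
Others report (6, 6, 18): truth gives 0; no alternative beats it.
(Checking all 125 profiles: 1 has a profitable deviation, 124 do not.)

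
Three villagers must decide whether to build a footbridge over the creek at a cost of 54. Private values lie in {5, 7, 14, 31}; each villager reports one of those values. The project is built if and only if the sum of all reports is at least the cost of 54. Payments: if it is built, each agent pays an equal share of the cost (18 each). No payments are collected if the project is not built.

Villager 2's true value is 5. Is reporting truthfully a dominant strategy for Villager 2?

Yes

Check each profile of the others' reports and compare truth against every alternative report.
Others report (31, 31): truth gives -13, best alternative gives -13.
Others report (5, 5): truth gives 0, best alternative gives 0.
Others report (5, 7): truth gives 0, best alternative gives 0.
Others report (5, 14): truth gives 0, best alternative gives 0.
Others report (5, 31): truth gives 0, best alternative gives 0.
Others report (7, 5): truth gives 0, best alternative gives 0.
(Remaining 10 profiles checked similarly; truth is weakly best in each.)
In every case the truthful report is at least as good as any alternative, so it is a dominant strategy.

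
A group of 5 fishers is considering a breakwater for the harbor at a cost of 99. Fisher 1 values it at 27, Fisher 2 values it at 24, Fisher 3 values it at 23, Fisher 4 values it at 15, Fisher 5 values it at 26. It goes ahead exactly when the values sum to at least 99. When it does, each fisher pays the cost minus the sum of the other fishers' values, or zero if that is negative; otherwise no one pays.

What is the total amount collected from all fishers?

36

Total value 115 ≥ cost 99, so it is built.
Fisher 1: others sum to 88; max(0, 99 - 88) = 11.
Fisher 2: others sum to 91; max(0, 99 - 91) = 8.
Fisher 3: others sum to 92; max(0, 99 - 92) = 7.
Fisher 4: others sum to 100; max(0, 99 - 100) = 0.
Fisher 5: others sum to 89; max(0, 99 - 89) = 10.
Total collected = 11 + 8 + 7 + 0 + 10 = 36.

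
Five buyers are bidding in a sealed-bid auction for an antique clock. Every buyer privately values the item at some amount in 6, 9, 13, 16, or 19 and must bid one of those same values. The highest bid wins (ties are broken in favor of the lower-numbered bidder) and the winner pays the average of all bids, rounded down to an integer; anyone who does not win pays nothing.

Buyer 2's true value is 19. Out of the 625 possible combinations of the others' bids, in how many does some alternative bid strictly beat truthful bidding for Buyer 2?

Others bid (6, 6, 6, 6): truth gives 11; bid 9 gives 13 > 11. Violating.
Others bid (6, 6, 6, 9): truth gives 10; bid 9 gives 12 > 10. Violating.
Others bid (6, 6, 6, 13): truth gives 9; bid 13 gives 11 > 9. Violating.
Others bid (6, 6, 9, 6): truth gives 10; bid 9 gives 12 > 10. Violating.
Others bid (6, 6, 6, 16): truth gives 9; no alternative beats it.
Others bid (6, 6, 6, 19): truth gives 8; no alternative beats it.
(Checking all 625 profiles: 136 have a profitable deviation, 489 do not.)

136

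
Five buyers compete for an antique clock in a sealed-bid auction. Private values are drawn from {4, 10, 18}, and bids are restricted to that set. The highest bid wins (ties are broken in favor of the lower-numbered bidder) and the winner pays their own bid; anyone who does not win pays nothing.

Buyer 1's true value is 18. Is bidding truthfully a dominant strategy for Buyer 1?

No

Consider the case where Buyer 2 bids 4, Buyer 3 bids 4, Buyer 4 bids 4 and Buyer 5 bids 4.
Truthful bid 18: wins, pays 18, utility 18 - 18 = 0.
Bid 4 instead: wins, pays 4, utility 18 - 4 = 14.
Since 14 > 0, bidding 4 is strictly better here, so truthful bidding is not dominant.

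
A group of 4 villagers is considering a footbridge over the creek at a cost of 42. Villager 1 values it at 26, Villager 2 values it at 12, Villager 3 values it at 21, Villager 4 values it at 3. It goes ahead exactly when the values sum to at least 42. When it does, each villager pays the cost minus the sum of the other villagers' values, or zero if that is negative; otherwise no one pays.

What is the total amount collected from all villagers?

7

Total value 62 ≥ cost 42, so it is built.
Villager 1: others sum to 36; max(0, 42 - 36) = 6.
Villager 2: others sum to 50; max(0, 42 - 50) = 0.
Villager 3: others sum to 41; max(0, 42 - 41) = 1.
Villager 4: others sum to 59; max(0, 42 - 59) = 0.
Total collected = 6 + 0 + 1 + 0 = 7.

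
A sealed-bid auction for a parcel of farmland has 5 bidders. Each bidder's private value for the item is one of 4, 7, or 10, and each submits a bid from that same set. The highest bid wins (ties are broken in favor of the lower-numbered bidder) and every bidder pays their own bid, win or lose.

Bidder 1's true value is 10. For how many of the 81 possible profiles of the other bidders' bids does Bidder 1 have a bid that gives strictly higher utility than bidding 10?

16

Others bid (4, 4, 4, 4): truth gives 0; bid 4 gives 6 > 0. Violating.
Others bid (4, 4, 4, 7): truth gives 0; bid 7 gives 3 > 0. Violating.
Others bid (4, 4, 7, 4): truth gives 0; bid 7 gives 3 > 0. Violating.
Others bid (4, 4, 7, 7): truth gives 0; bid 7 gives 3 > 0. Violating.
Others bid (4, 4, 4, 10): truth gives 0; no alternative beats it.
Others bid (4, 4, 7, 10): truth gives 0; no alternative beats it.
(Checking all 81 profiles: 16 have a profitable deviation, 65 do not.)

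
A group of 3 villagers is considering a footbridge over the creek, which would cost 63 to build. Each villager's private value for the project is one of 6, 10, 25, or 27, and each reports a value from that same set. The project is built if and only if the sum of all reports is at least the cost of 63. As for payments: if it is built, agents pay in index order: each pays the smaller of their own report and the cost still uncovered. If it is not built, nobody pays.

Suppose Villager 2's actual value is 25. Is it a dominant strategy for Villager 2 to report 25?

Consider the case where Villager 1 reports 27 and Villager 3 reports 27.
Truthful report 25: project built, pays 25, utility 25 - 25 = 0.
Report 10 instead: project built, pays 10, utility 25 - 10 = 15.
Since 15 > 0, reporting 10 is strictly better here, so truthful reporting is not dominant.

No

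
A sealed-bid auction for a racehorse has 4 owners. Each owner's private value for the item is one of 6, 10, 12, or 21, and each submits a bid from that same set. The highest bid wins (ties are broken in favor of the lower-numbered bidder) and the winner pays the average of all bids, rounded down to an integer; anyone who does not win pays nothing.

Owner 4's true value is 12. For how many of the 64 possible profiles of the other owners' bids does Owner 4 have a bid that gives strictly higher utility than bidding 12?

3

Others bid (6, 6, 12): truth gives 0; bid 21 gives 1 > 0. Violating.
Others bid (6, 12, 6): truth gives 0; bid 21 gives 1 > 0. Violating.
Others bid (12, 6, 6): truth gives 0; bid 21 gives 1 > 0. Violating.
Others bid (6, 6, 6): truth gives 5; no alternative beats it.
Others bid (6, 6, 10): truth gives 4; no alternative beats it.
(Checking all 64 profiles: 3 have a profitable deviation, 61 do not.)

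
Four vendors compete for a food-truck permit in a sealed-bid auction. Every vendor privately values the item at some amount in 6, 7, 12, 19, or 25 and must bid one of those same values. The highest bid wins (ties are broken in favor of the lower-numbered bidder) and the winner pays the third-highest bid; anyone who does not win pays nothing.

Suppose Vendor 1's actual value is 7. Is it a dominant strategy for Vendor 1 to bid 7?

No

Consider the case where Vendor 2 bids 6, Vendor 3 bids 6 and Vendor 4 bids 12.
Truthful bid 7: loses, pays 0, utility 0.
Bid 12 instead: wins, pays 6, utility 7 - 6 = 1.
Since 1 > 0, bidding 12 is strictly better here, so truthful bidding is not dominant.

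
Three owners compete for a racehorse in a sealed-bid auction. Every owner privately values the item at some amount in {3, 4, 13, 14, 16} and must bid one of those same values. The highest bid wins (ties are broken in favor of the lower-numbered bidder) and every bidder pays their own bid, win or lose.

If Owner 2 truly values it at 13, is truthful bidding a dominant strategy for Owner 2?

Consider the case where Owner 1 bids 3 and Owner 3 bids 3.
Truthful bid 13: wins, pays 13, utility 13 - 13 = 0.
Bid 4 instead: wins, pays 4, utility 13 - 4 = 9.
Since 9 > 0, bidding 4 is strictly better here, so truthful bidding is not dominant.

No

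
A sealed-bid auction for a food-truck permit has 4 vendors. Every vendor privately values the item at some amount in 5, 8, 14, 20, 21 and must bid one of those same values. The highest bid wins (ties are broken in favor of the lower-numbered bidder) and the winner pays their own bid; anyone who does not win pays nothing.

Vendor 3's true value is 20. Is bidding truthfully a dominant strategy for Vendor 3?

Consider the case where Vendor 1 bids 5, Vendor 2 bids 5 and Vendor 4 bids 5.
Truthful bid 20: wins, pays 20, utility 20 - 20 = 0.
Bid 8 instead: wins, pays 8, utility 20 - 8 = 12.
Since 12 > 0, bidding 8 is strictly better here, so truthful bidding is not dominant.

No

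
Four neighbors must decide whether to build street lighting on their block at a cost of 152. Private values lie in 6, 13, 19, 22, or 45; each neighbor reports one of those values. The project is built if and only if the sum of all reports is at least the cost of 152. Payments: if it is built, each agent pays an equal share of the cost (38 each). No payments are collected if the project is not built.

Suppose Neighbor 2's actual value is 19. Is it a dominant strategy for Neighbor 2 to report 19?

Consider the case where Neighbor 1 reports 45, Neighbor 3 reports 45 and Neighbor 4 reports 45.
Truthful report 19: project built, pays 38, utility 19 - 38 = -19.
Report 6 instead: project not built, utility 0.
Since 0 > -19, reporting 6 is strictly better here, so truthful reporting is not dominant.

No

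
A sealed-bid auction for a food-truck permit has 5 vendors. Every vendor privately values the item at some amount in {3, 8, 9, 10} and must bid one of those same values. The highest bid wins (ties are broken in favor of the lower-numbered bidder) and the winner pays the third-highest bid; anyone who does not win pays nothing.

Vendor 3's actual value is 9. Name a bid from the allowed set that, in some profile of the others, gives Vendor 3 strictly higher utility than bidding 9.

10

Suppose Vendor 1 bids 3, Vendor 2 bids 3, Vendor 4 bids 3 and Vendor 5 bids 10.
Bid 9: loses, pays 0, utility 0.
Bid 10: wins, pays 3, utility 9 - 3 = 6.
So bidding 10 beats truth here (6 > 0).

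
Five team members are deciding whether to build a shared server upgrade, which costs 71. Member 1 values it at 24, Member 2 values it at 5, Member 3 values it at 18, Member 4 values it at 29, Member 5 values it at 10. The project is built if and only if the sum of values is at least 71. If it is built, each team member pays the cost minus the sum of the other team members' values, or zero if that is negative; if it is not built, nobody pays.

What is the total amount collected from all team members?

Total value 86 ≥ cost 71, so it is built.
Member 1: others sum to 62; max(0, 71 - 62) = 9.
Member 2: others sum to 81; max(0, 71 - 81) = 0.
Member 3: others sum to 68; max(0, 71 - 68) = 3.
Member 4: others sum to 57; max(0, 71 - 57) = 14.
Member 5: others sum to 76; max(0, 71 - 76) = 0.
Total collected = 9 + 0 + 3 + 14 + 0 = 26.

26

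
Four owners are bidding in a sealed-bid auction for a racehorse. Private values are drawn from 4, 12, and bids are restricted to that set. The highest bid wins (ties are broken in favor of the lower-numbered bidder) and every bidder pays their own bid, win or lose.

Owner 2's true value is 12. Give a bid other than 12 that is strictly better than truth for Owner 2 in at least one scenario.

4

Suppose Owner 1 bids 12, Owner 3 bids 4 and Owner 4 bids 4.
Bid 12: loses but pays 12, utility -12.
Bid 4: loses but pays 4, utility -4.
So bidding 4 beats truth here (-4 > -12).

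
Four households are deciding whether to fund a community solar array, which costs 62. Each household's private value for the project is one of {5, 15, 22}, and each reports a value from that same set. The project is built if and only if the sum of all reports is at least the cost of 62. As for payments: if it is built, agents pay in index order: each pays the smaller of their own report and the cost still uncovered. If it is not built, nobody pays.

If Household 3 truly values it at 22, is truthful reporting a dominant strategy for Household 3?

No

Consider the case where Household 1 reports 5, Household 2 reports 22 and Household 4 reports 22.
Truthful report 22: project built, pays 22, utility 22 - 22 = 0.
Report 15 instead: project built, pays 15, utility 22 - 15 = 7.
Since 7 > 0, reporting 15 is strictly better here, so truthful reporting is not dominant.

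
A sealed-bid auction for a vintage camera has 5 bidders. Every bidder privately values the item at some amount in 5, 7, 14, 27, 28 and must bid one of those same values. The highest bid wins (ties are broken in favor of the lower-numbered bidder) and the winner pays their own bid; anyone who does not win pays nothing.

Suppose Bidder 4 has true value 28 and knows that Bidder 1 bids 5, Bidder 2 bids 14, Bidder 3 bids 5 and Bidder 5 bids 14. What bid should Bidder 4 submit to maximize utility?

27

Bid 5: loses, pays 0, utility 0.
Bid 7: loses, pays 0, utility 0.
Bid 14: loses, pays 0, utility 0.
Bid 27: wins, pays 27, utility 28 - 27 = 1.
Bid 28: wins, pays 28, utility 28 - 28 = 0.
The best choice is 27 with utility 1.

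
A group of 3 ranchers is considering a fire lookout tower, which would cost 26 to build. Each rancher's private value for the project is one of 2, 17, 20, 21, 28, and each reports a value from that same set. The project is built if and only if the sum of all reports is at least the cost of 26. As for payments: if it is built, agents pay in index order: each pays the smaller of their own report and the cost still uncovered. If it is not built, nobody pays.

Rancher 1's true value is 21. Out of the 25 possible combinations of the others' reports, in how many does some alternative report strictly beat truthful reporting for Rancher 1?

Others report (2, 17): truth gives 0; report 17 gives 4 > 0. Violating.
Others report (2, 20): truth gives 0; report 17 gives 4 > 0. Violating.
Others report (2, 21): truth gives 0; report 17 gives 4 > 0. Violating.
Others report (2, 28): truth gives 0; report 2 gives 19 > 0. Violating.
Others report (2, 2): truth gives 0; no alternative beats it.
(Checking all 25 profiles: 24 have a profitable deviation, 1 does not.)

24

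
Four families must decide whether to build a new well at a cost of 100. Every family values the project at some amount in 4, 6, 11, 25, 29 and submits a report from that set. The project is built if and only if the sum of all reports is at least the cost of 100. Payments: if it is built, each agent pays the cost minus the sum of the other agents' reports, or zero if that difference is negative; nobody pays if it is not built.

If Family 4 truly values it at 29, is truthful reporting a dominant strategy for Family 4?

Check each profile of the others' reports and compare truth against every alternative report.
Others report (29, 29, 29): truth gives 16, best alternative gives 16.
Others report (25, 29, 29): truth gives 12, best alternative gives 12.
Others report (29, 25, 29): truth gives 12, best alternative gives 12.
Others report (29, 29, 25): truth gives 12, best alternative gives 12.
Others report (25, 25, 29): truth gives 8, best alternative gives 8.
Others report (25, 29, 25): truth gives 8, best alternative gives 8.
(Remaining 119 profiles checked similarly; truth is weakly best in each.)
In every case the truthful report is at least as good as any alternative, so it is a dominant strategy.

Yes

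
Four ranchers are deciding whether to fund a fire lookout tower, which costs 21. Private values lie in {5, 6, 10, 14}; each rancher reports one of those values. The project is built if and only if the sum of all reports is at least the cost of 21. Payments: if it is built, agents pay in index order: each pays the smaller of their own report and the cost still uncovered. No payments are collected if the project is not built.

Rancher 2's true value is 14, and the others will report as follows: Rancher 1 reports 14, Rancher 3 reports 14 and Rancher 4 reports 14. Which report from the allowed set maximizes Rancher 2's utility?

5

Report 5: project built, pays 5, utility 14 - 5 = 9.
Report 6: project built, pays 6, utility 14 - 6 = 8.
Report 10: project built, pays 7, utility 14 - 7 = 7.
Report 14: project built, pays 7, utility 14 - 7 = 7.
The best choice is 5 with utility 9.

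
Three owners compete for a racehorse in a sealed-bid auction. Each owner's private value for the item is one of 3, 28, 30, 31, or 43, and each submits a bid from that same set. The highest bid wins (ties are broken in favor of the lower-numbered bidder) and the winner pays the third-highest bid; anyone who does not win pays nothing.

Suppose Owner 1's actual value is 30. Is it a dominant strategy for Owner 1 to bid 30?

No

Consider the case where Owner 2 bids 3 and Owner 3 bids 31.
Truthful bid 30: loses, pays 0, utility 0.
Bid 31 instead: wins, pays 3, utility 30 - 3 = 27.
Since 27 > 0, bidding 31 is strictly better here, so truthful bidding is not dominant.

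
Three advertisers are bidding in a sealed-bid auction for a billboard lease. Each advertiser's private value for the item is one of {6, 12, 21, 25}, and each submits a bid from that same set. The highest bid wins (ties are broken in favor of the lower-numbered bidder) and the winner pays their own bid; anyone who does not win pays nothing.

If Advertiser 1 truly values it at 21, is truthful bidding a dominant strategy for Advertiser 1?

Consider the case where Advertiser 2 bids 6 and Advertiser 3 bids 6.
Truthful bid 21: wins, pays 21, utility 21 - 21 = 0.
Bid 6 instead: wins, pays 6, utility 21 - 6 = 15.
Since 15 > 0, bidding 6 is strictly better here, so truthful bidding is not dominant.

No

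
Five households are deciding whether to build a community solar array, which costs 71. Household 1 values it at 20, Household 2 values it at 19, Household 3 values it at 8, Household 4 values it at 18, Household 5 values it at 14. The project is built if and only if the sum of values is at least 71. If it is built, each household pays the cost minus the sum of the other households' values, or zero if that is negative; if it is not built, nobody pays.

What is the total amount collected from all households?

Total value 79 ≥ cost 71, so it is built.
Household 1: others sum to 59; max(0, 71 - 59) = 12.
Household 2: others sum to 60; max(0, 71 - 60) = 11.
Household 3: others sum to 71; max(0, 71 - 71) = 0.
Household 4: others sum to 61; max(0, 71 - 61) = 10.
Household 5: others sum to 65; max(0, 71 - 65) = 6.
Total collected = 12 + 11 + 0 + 10 + 6 = 39.

39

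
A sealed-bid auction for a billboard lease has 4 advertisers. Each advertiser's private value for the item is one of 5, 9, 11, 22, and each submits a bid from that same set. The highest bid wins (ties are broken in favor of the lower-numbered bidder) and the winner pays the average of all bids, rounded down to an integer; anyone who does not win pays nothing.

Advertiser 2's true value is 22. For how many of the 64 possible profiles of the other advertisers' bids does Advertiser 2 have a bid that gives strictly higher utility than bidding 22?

18

Others bid (5, 5, 5): truth gives 13; bid 9 gives 16 > 13. Violating.
Others bid (5, 5, 9): truth gives 12; bid 9 gives 15 > 12. Violating.
Others bid (5, 5, 11): truth gives 12; bid 11 gives 14 > 12. Violating.
Others bid (5, 9, 5): truth gives 12; bid 9 gives 15 > 12. Violating.
Others bid (5, 5, 22): truth gives 9; no alternative beats it.
Others bid (5, 9, 22): truth gives 8; no alternative beats it.
(Checking all 64 profiles: 18 have a profitable deviation, 46 do not.)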